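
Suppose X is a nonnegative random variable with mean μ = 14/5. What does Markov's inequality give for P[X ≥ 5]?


μ = E[X] = 14/5, a = 5.
Markov: P[X ≥ 5] ≤ μ/a = (14/5)/5 = 14/25.
Numerically: ≈ 0.56000.
(Since a = 5 > μ = 2.80000, the bound 14/25 is < 1 and informative.)

P[X ≥ 5] ≤ 14/25 ≈ 0.56000.


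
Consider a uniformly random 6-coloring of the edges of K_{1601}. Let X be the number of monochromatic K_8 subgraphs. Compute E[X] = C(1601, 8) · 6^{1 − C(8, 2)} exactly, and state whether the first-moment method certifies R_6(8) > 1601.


E[X] = C(1601, 8) · 6^{1 − 28} = 1051968746851785076600 · 6^{−27} = 1051968746851785076600/1023490369077469249536.
As a reduced fraction: E[X] = 131496093356473134575/127936296134683656192 ≈ 1.0278.
Is E[X] < 1? NO.
Since E[X] ≥ 1, the first-moment bound is inconclusive at n = 1601; it does NOT by itself certify R_6(8) > 1601.

E[X] = 131496093356473134575/127936296134683656192 ≈ 1.0278; E[X] ≥ 1; first-moment method inconclusive here.


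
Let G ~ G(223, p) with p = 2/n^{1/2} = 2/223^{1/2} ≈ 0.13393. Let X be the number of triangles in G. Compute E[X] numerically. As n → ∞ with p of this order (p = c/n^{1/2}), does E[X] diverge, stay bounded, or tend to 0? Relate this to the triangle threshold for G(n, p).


Number of potential triangles: C(223, 3) = 1823471.
Each occurs with probability p³ ≈ (0.13393)³ ≈ 2.40233015e-03.
By linearity: E[X] = C(223, 3)·p³ ≈ 1823471 · 2.40233015e-03 ≈ 4380.579367.
Since α = 1/2 < 1, p = c/n^{1/2} ≫ 1/n is above the triangle threshold p ~ 1/n. Asymptotically E[X] ~ (c³/6)·n^{3(1−α)} = (2³/6)·n^{1.5} → ∞; triangles are abundant w.h.p.

E[X] ≈ 4380.579367; in regime p = Θ(1/n^{1/2}) E[X] diverges (above the triangle threshold p ~ 1/n).


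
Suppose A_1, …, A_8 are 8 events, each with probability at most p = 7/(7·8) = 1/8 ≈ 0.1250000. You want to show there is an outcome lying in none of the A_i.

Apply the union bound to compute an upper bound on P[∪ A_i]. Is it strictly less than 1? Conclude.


Union bound: P[∪_{i=1}^{8} A_i] ≤ Σ_i P[A_i] ≤ 8·p = 8·(1/8) = 1.
Numerically: 1 ≈ 1.0000000.
Is 1 < 1? NO.
Since the bound 1 is ≥ 1, the union bound is uninformative here; it does NOT by itself certify existence.

8·p = 1 ≈ 1.0000000; existence NOT certified by the union bound.


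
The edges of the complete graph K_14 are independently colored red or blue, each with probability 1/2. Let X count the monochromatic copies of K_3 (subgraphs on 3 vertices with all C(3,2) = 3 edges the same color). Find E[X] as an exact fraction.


Let X = Σ_S X_S over the C(14, 3) = 364 subsets S of size 3, where X_S = 1 if the K_3 on S is monochromatic.
For a fixed S, the K_3 on S has C(3, 2) = 3 edges. P[all 3 edges red] = (1/2)^3, and likewise for blue, so P[monochromatic] = 2·(1/2)^3 = 2^{1 − 3} = 1/4.
By linearity of expectation: E[X] = C(14, 3) · 2^{1 − 3} = 364 · 1/4 = 91.
Numerically: E[X] ≈ 91.000.

E[X] = C(14,3)·2^(1−C(3,2)) = 91 ≈ 91.000.


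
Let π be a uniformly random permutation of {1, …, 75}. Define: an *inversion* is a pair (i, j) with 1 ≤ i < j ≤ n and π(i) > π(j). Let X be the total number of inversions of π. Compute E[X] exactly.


Write X = Σ X_I over the C(75, 2) = 2775 pairs i < j, with X_I the indicator of one inversion.
There are 2775 indicators.
For each fixed pair i < j, the values π(i) and π(j) are two distinct elements of {1, …, 75} in uniformly random order; by symmetry P[π(i) > π(j)] = 1/2.
By linearity: E[X] = 2775 · (1/2) = C(75, 2) · (1/2) = 2775/2 = 2775/2 ≈ 1387.500.

E[X] = 2775/2 = 1387.500.


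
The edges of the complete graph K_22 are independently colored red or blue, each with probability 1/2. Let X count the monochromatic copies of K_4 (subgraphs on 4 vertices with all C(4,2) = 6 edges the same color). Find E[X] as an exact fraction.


Let X = Σ_S X_S over the C(22, 4) = 7315 subsets S of size 4, where X_S = 1 if the K_4 on S is monochromatic.
For a fixed S, the K_4 on S has C(4, 2) = 6 edges. P[all 6 edges red] = (1/2)^6, and likewise for blue, so P[monochromatic] = 2·(1/2)^6 = 2^{1 − 6} = 1/32.
By linearity of expectation: E[X] = C(22, 4) · 2^{1 − 6} = 7315 · 1/32 = 7315/32.
Numerically: E[X] ≈ 228.594.

E[X] = C(22,4)·2^(1−C(4,2)) = 7315/32 ≈ 228.594.


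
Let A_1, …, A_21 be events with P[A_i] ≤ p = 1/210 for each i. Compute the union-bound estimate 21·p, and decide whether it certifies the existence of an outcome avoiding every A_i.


Union bound: P[∪_{i=1}^{21} A_i] ≤ Σ_i P[A_i] ≤ 21·p = 21·(1/210) = 1/10.
Numerically: 1/10 ≈ 0.1000.
Is 1/10 < 1? YES.
Since P[∪ A_i] ≤ 1/10 < 1, the complement has P[∩ A_i^c] ≥ 1 − 1/10 = 9/10 > 0, so some outcome avoids every A_i.

21·p = 1/10 ≈ 0.1000; existence CERTIFIED by the union bound.


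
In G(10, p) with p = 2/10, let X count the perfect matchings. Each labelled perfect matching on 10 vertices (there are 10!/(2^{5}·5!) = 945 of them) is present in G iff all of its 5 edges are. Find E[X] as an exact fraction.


K_10 has 10!/(2^{5}·5!) = 945 labelled perfect matchings.
For each such perfect matching H, let X_H = 1 if all 5 edges of H are present in G. Then P[X_H = 1] = p^{5} = (1/5)^{5} = 1/3125.
Summing the indicators: E[X] = Σ_H E[X_H] = 945 · p^{5} = 945 · 1/3125 = 189/625.
Numerically: E[X] ≈ 0.3024.

E[X] = 945 · (1/5)^{5} = 189/625 ≈ 0.3024.


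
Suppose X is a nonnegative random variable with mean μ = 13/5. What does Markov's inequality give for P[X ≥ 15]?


μ = E[X] = 13/5, a = 15.
Markov: P[X ≥ 15] ≤ μ/a = (13/5)/15 = 13/75.
Numerically: ≈ 0.1733.
(Since a = 15 > μ = 2.6000, the bound 13/75 is < 1 and informative.)

P[X ≥ 15] ≤ 13/75 ≈ 0.1733.


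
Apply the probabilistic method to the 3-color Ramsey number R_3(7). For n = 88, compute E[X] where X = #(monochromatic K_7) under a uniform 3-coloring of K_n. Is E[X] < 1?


E[X] = C(88, 7) · 3^{1 − 21} = 6348337336 · 3^{−20} = 6348337336/3486784401.
As a reduced fraction: E[X] = 6348337336/3486784401 ≈ 1.82069.
Is E[X] < 1? NO.
Since E[X] ≥ 1, the first-moment bound is inconclusive at n = 88; it does NOT by itself certify R_3(7) > 88.

E[X] = 6348337336/3486784401 ≈ 1.82069; E[X] ≥ 1; first-moment method inconclusive here.


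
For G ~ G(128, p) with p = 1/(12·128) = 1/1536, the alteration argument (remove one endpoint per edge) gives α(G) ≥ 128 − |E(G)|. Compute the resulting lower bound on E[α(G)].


E[|E(G)|] = C(128, 2)·p = 8128 · (1/1536) = 127/24.
E[α(G)] ≥ n − E[|E(G)|] = 128 − 127/24 = 2945/24.
Numerically: ≈ 122.708333.
(This is only a lower bound; the true E[α(G)] may be larger.)

E[α(G)] ≥ 2945/24 ≈ 122.708333.


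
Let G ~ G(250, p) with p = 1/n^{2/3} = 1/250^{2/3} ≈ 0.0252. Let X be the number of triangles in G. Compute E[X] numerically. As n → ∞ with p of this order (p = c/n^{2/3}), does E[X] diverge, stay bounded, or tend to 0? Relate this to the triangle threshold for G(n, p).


Number of potential triangles: C(250, 3) = 2573000.
Each occurs with probability p³ ≈ (0.0252)³ ≈ 1.60000e-05.
By linearity: E[X] = C(250, 3)·p³ ≈ 2573000 · 1.60000e-05 ≈ 41.168.
Since α = 2/3 < 1, p = c/n^{2/3} ≫ 1/n is above the triangle threshold p ~ 1/n. Asymptotically E[X] ~ (c³/6)·n^{3(1−α)} = (1³/6)·n^{1} → ∞; triangles are abundant w.h.p.

E[X] ≈ 41.168; in regime p = Θ(1/n^{2/3}) E[X] diverges (above the triangle threshold p ~ 1/n).


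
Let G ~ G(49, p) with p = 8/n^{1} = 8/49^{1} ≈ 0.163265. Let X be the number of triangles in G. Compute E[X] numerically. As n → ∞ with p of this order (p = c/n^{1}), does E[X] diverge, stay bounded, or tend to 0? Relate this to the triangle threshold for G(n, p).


Number of potential triangles: C(49, 3) = 18424.
Each occurs with probability p³ ≈ (0.163265)³ ≈ 4.35192819e-03.
By linearity: E[X] = C(49, 3)·p³ ≈ 18424 · 4.35192819e-03 ≈ 80.179925.
Here α = 1, so p = 8/n is exactly at the triangle threshold p ~ 1/n. Asymptotically E[X] → c³/6 = 8³/6 = 256/3 ≈ 85.333333, a bounded constant. In this regime the triangle count is asymptotically Poisson(c³/6).

E[X] ≈ 80.179925; in regime p = Θ(1/n^{1}) E[X] stays bounded (at the triangle threshold p ~ 1/n).


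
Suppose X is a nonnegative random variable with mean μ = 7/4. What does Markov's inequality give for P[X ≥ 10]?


μ = E[X] = 7/4, a = 10.
Markov: P[X ≥ 10] ≤ μ/a = (7/4)/10 = 7/40.
Numerically: ≈ 0.17500.
(Since a = 10 > μ = 1.75000, the bound 7/40 is < 1 and informative.)

P[X ≥ 10] ≤ 7/40 ≈ 0.17500.


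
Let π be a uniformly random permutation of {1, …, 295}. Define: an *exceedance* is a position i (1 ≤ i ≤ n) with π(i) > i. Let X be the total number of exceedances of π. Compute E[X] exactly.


Write X = Σ_{i=1}^{295} X_i, where X_i = 1_{π(i) > i}.
For each fixed i, π(i) is uniform over {1, …, 295} (marginal of a uniform permutation), so P[π(i) > i] = (n − i)/n. Summing: Σ_{i=1}^{295} (n − i)/n = (0 + 1 + … + 294)/295 = 295(295 − 1)/(2·295) = (295 − 1)/2.
Hence E[X] = Σ_{i=1}^{295} (295 − i)/295 = 147 ≈ 147.000000.

E[X] = 147 = 147.000000.


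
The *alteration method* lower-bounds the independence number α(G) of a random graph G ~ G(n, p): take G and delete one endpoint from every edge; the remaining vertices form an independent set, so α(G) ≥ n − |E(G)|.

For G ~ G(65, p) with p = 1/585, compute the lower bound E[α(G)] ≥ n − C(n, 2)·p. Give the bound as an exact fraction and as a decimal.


E[|E(G)|] = C(65, 2)·p = 2080 · (1/585) = 32/9.
E[α(G)] ≥ n − E[|E(G)|] = 65 − 32/9 = 553/9.
Numerically: ≈ 61.4444.
(This is only a lower bound; the true E[α(G)] may be larger.)

E[α(G)] ≥ 553/9 ≈ 61.4444.


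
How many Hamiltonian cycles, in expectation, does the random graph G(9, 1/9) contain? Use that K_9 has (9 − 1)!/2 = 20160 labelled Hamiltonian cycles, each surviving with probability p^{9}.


K_9 has (9 − 1)!/2 = 20160 labelled Hamiltonian cycles.
For each such Hamiltonian cycle H, let X_H = 1 if all 9 edges of H are present in G. Then P[X_H = 1] = p^{9} = (1/9)^{9} = 1/387420489.
By linearity: E[X] = Σ_H E[X_H] = 20160 · p^{9} = 20160 · 1/387420489 = 2240/43046721.
Numerically: E[X] ≈ 5.204e-05.

E[X] = 20160 · (1/9)^{9} = 2240/43046721 ≈ 5.204e-05.


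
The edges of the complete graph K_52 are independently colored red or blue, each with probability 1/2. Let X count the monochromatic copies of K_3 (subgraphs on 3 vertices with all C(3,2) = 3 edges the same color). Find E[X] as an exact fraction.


Let X = Σ_S X_S over the C(52, 3) = 22100 subsets S of size 3, where X_S = 1 if the K_3 on S is monochromatic.
For a fixed S, the K_3 on S has C(3, 2) = 3 edges. P[all 3 edges red] = (1/2)^3, and likewise for blue, so P[monochromatic] = 2·(1/2)^3 = 2^{1 − 3} = 1/4.
By linearity: E[X] = C(52, 3) · 2^{1 − 3} = 22100 · 1/4 = 5525.
Numerically: E[X] ≈ 5525.00000.

E[X] = C(52,3)·2^(1−C(3,2)) = 5525 ≈ 5525.00000.


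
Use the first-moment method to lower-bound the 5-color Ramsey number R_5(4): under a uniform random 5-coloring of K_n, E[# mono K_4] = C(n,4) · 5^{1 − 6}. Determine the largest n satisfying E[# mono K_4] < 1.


We need C(n, 4) · 5^{1 − 6} < 1, i.e. C(n, 4) < 5^{6 − 1} = 3125.
Check values of n near the boundary:
  n = 15: C(15, 4) = 1365; 1365 < 3125? YES
  n = 16: C(16, 4) = 1820; 1820 < 3125? YES
  n = 17: C(17, 4) = 2380; 2380 < 3125? YES
  n = 18: C(18, 4) = 3060; 3060 < 3125? YES
  n = 19: C(19, 4) = 3876; 3876 < 3125? NO
The largest n with C(n, 4) < 3125 is n = 18 (where E[X] = 612/625 ≈ 0.9792). Hence R_5(4) > 18, i.e. R_5(4) ≥ 19.

Largest n = 18; hence R_5(4) > 18.


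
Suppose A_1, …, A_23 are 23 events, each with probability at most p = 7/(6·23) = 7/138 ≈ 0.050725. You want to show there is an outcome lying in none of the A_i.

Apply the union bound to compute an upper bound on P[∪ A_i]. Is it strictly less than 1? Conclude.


Union bound: P[∪_{i=1}^{23} A_i] ≤ Σ_i P[A_i] ≤ 23·p = 23·(7/138) = 7/6.
Numerically: 7/6 ≈ 1.166667.
Is 7/6 < 1? NO.
Since the bound 7/6 is ≥ 1, the union bound is uninformative here; it does NOT by itself certify existence.

23·p = 7/6 ≈ 1.166667; existence NOT certified by the union bound.


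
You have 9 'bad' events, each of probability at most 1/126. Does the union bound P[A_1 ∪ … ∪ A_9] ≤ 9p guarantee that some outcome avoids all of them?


Union bound: P[∪_{i=1}^{9} A_i] ≤ Σ_i P[A_i] ≤ 9·p = 9·(1/126) = 1/14.
Numerically: 1/14 ≈ 0.0714286.
Is 1/14 < 1? YES.
Since P[∪ A_i] ≤ 1/14 < 1, the complement has P[∩ A_i^c] ≥ 1 − 1/14 = 13/14 > 0, so some outcome avoids every A_i.

9·p = 1/14 ≈ 0.0714286; existence CERTIFIED by the union bound.


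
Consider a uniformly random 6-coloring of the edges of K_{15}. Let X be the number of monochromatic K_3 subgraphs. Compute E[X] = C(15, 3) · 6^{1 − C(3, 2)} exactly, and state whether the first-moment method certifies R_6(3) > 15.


E[X] = C(15, 3) · 6^{1 − 3} = 455 · 6^{−2} = 455/36.
As a reduced fraction: E[X] = 455/36 ≈ 12.6389.
Is E[X] < 1? NO.
Since E[X] ≥ 1, the first-moment bound is inconclusive at n = 15; it does NOT by itself certify R_6(3) > 15.

E[X] = 455/36 ≈ 12.6389; E[X] ≥ 1; first-moment method inconclusive here.


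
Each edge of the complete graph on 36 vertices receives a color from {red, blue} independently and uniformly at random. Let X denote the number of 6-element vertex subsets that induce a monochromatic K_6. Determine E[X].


Let X = Σ_S X_S over the C(36, 6) = 1947792 subsets S of size 6, where X_S = 1 if the K_6 on S is monochromatic.
For a fixed S, the K_6 on S has C(6, 2) = 15 edges. P[all 15 edges red] = (1/2)^15, and likewise for blue, so P[monochromatic] = 2·(1/2)^15 = 2^{1 − 15} = 1/16384.
Summing: E[X] = C(36, 6) · 2^{1 − 15} = 1947792 · 1/16384 = 121737/1024.
Numerically: E[X] ≈ 118.88379.

E[X] = C(36,6)·2^(1−C(6,2)) = 121737/1024 ≈ 118.88379.


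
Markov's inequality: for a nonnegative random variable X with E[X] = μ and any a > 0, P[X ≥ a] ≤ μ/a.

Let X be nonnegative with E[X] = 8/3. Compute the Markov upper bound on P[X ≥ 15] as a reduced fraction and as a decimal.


μ = E[X] = 8/3, a = 15.
Markov: P[X ≥ 15] ≤ μ/a = (8/3)/15 = 8/45.
Numerically: ≈ 0.17778.
(Since a = 15 > μ = 2.66667, the bound 8/45 is < 1 and informative.)

P[X ≥ 15] ≤ 8/45 ≈ 0.17778.


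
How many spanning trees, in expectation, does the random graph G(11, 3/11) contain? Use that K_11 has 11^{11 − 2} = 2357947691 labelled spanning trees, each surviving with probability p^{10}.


K_11 has 11^{11 − 2} = 2357947691 labelled spanning trees.
For each such spanning tree H, let X_H = 1 if all 10 edges of H are present in G. Then P[X_H = 1] = p^{10} = (3/11)^{10} = 59049/25937424601.
By linearity of expectation: E[X] = Σ_H E[X_H] = 2357947691 · p^{10} = 2357947691 · 59049/25937424601 = 59049/11.
Numerically: E[X] ≈ 5368.1.

E[X] = 2357947691 · (3/11)^{10} = 59049/11 ≈ 5368.1.


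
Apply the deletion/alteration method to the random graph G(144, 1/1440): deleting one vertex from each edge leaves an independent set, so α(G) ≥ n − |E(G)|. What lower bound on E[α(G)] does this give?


E[|E(G)|] = C(144, 2)·p = 10296 · (1/1440) = 143/20.
E[α(G)] ≥ n − E[|E(G)|] = 144 − 143/20 = 2737/20.
Numerically: ≈ 136.850000.
(This is only a lower bound; the true E[α(G)] may be larger.)

E[α(G)] ≥ 2737/20 ≈ 136.850000.


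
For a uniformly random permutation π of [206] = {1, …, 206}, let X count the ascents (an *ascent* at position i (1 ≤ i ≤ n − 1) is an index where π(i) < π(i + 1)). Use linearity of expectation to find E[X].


Write X = Σ X_I over i = 1, …, 205, with X_I the indicator of one ascent.
There are 205 indicators.
For each fixed i, the pair (π(i), π(i+1)) is a uniformly random ordered pair of distinct values from {1, …, 206}; by symmetry P[π(i) < π(i+1)] = 1/2.
By linearity: E[X] = 205 · (1/2) = (206 − 1) · (1/2) = 205/2 ≈ 102.500.

E[X] = 205/2 = 102.500.


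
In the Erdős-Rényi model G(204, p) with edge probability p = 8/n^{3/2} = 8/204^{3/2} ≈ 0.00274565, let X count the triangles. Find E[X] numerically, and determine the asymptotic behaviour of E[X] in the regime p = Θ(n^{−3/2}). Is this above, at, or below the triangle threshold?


Number of potential triangles: C(204, 3) = 1394204.
Each occurs with probability p³ ≈ (0.00274565)³ ≈ 2.06982776e-08.
By linearity: E[X] = C(204, 3)·p³ ≈ 1394204 · 2.06982776e-08 ≈ 0.028858.
Since α = 3/2 > 1, p = c/n^{3/2} = o(1/n) is below the triangle threshold p ~ 1/n. Asymptotically E[X] ~ (c³/6)·n^{3(1−α)} = (8³/6)·n^{-1.5} → 0, so by Markov's inequality G has no triangles w.h.p.

E[X] ≈ 0.028858; in regime p = Θ(1/n^{3/2}) E[X] tends to 0 (below the triangle threshold p ~ 1/n).


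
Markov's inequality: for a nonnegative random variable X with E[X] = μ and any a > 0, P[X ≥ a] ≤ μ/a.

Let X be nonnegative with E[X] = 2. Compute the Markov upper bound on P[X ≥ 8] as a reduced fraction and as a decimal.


μ = E[X] = 2, a = 8.
Markov: P[X ≥ 8] ≤ μ/a = (2)/8 = 1/4.
Numerically: ≈ 0.250.
(Since a = 8 > μ = 2.000, the bound 1/4 is < 1 and informative.)

P[X ≥ 8] ≤ 1/4 ≈ 0.250.


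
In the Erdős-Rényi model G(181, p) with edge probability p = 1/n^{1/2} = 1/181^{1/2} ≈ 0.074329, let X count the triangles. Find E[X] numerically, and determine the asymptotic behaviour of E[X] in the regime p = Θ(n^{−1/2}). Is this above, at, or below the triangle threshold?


Number of potential triangles: C(181, 3) = 971970.
Each occurs with probability p³ ≈ (0.074329)³ ≈ 4.1065975e-04.
By linearity: E[X] = C(181, 3)·p³ ≈ 971970 · 4.1065975e-04 ≈ 399.14896.
Since α = 1/2 < 1, p = c/n^{1/2} ≫ 1/n is above the triangle threshold p ~ 1/n. Asymptotically E[X] ~ (c³/6)·n^{3(1−α)} = (1³/6)·n^{1.5} → ∞; triangles are abundant w.h.p.

E[X] ≈ 399.14896; in regime p = Θ(1/n^{1/2}) E[X] diverges (above the triangle threshold p ~ 1/n).


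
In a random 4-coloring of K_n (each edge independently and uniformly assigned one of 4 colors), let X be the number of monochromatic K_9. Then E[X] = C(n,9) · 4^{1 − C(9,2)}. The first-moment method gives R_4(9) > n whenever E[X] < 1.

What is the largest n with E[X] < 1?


We need C(n, 9) · 4^{1 − 36} < 1, i.e. C(n, 9) < 4^{36 − 1} = 1180591620717411303424.
Check values of n near the boundary:
  n = 910: C(910, 9) = 1133378248346922788210; 1133378248346922788210 < 1180591620717411303424? YES
  n = 911: C(911, 9) = 1144686900492291197405; 1144686900492291197405 < 1180591620717411303424? YES
  n = 912: C(912, 9) = 1156095740032081475120; 1156095740032081475120 < 1180591620717411303424? YES
  n = 913: C(913, 9) = 1167605542753639808390; 1167605542753639808390 < 1180591620717411303424? YES
  n = 914: C(914, 9) = 1179217089587653905932; 1179217089587653905932 < 1180591620717411303424? YES
  n = 915: C(915, 9) = 1190931166636537885130; 1190931166636537885130 < 1180591620717411303424? NO
  n = 916: C(916, 9) = 1202748565202942340440; 1202748565202942340440 < 1180591620717411303424? NO
The largest n with C(n, 9) < 1180591620717411303424 is n = 914 (where E[X] = 294804272396913476483/295147905179352825856 ≈ 0.9988). Hence R_4(9) > 914, i.e. R_4(9) ≥ 915.

Largest n = 914; hence R_4(9) > 914.


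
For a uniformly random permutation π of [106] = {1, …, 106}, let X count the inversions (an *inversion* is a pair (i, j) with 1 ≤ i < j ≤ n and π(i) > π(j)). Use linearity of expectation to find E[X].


Write X = Σ X_I over the C(106, 2) = 5565 pairs i < j, with X_I the indicator of one inversion.
There are 5565 indicators.
For each fixed pair i < j, the values π(i) and π(j) are two distinct elements of {1, …, 106} in uniformly random order; by symmetry P[π(i) > π(j)] = 1/2.
By linearity: E[X] = 5565 · (1/2) = C(106, 2) · (1/2) = 5565/2 = 5565/2 ≈ 2782.50000.

E[X] = 5565/2 = 2782.50000.


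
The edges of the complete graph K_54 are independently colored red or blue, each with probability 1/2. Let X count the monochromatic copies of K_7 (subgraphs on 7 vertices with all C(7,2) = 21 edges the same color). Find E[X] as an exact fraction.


Let X = Σ_S X_S over the C(54, 7) = 177100560 subsets S of size 7, where X_S = 1 if the K_7 on S is monochromatic.
For a fixed S, the K_7 on S has C(7, 2) = 21 edges. P[all 21 edges red] = (1/2)^21, and likewise for blue, so P[monochromatic] = 2·(1/2)^21 = 2^{1 − 21} = 1/1048576.
Summing: E[X] = C(54, 7) · 2^{1 − 21} = 177100560 · 1/1048576 = 11068785/65536.
Numerically: E[X] ≈ 168.89626.

E[X] = C(54,7)·2^(1−C(7,2)) = 11068785/65536 ≈ 168.89626.


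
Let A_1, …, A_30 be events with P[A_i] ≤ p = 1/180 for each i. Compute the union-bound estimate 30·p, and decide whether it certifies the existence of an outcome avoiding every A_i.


Union bound: P[∪_{i=1}^{30} A_i] ≤ Σ_i P[A_i] ≤ 30·p = 30·(1/180) = 1/6.
Numerically: 1/6 ≈ 0.167.
Is 1/6 < 1? YES.
Since P[∪ A_i] ≤ 1/6 < 1, the complement has P[∩ A_i^c] ≥ 1 − 1/6 = 5/6 > 0, so some outcome avoids every A_i.

30·p = 1/6 ≈ 0.167; existence CERTIFIED by the union bound.


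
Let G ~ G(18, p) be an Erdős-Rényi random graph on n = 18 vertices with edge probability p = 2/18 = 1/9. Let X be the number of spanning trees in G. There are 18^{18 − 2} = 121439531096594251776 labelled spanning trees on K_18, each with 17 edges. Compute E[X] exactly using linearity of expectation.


K_18 has 18^{18 − 2} = 121439531096594251776 labelled spanning trees.
For each such spanning tree H, let X_H = 1 if all 17 edges of H are present in G. Then P[X_H = 1] = p^{17} = (1/9)^{17} = 1/16677181699666569.
By linearity of expectation: E[X] = Σ_H E[X_H] = 121439531096594251776 · p^{17} = 121439531096594251776 · 1/16677181699666569 = 65536/9.
Numerically: E[X] ≈ 7282.

E[X] = 121439531096594251776 · (1/9)^{17} = 65536/9 ≈ 7282.


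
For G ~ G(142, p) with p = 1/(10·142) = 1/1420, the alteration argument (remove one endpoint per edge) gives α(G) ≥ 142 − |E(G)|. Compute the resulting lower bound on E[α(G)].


E[|E(G)|] = C(142, 2)·p = 10011 · (1/1420) = 141/20.
E[α(G)] ≥ n − E[|E(G)|] = 142 − 141/20 = 2699/20.
Numerically: ≈ 134.95000.
(This is only a lower bound; the true E[α(G)] may be larger.)

E[α(G)] ≥ 2699/20 ≈ 134.95000.


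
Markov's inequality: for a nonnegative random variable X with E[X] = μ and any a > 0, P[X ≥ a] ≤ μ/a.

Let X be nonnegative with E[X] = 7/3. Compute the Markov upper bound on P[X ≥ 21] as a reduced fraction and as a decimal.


μ = E[X] = 7/3, a = 21.
Markov: P[X ≥ 21] ≤ μ/a = (7/3)/21 = 1/9.
Numerically: ≈ 0.111.
(Since a = 21 > μ = 2.333, the bound 1/9 is < 1 and informative.)

P[X ≥ 21] ≤ 1/9 ≈ 0.111.


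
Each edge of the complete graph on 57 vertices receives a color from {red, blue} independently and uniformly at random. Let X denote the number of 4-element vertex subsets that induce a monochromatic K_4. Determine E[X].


Let X = Σ_S X_S over the C(57, 4) = 395010 subsets S of size 4, where X_S = 1 if the K_4 on S is monochromatic.
For a fixed S, the K_4 on S has C(4, 2) = 6 edges. P[all 6 edges red] = (1/2)^6, and likewise for blue, so P[monochromatic] = 2·(1/2)^6 = 2^{1 − 6} = 1/32.
Summing: E[X] = C(57, 4) · 2^{1 − 6} = 395010 · 1/32 = 197505/16.
Numerically: E[X] ≈ 12344.062500.

E[X] = C(57,4)·2^(1−C(4,2)) = 197505/16 ≈ 12344.062500.


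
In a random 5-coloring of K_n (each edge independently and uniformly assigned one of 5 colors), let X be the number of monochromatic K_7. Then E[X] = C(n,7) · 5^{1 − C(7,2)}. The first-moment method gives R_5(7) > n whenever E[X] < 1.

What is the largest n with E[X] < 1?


We need C(n, 7) · 5^{1 − 21} < 1, i.e. C(n, 7) < 5^{21 − 1} = 95367431640625.
Check values of n near the boundary:
  n = 337: C(337, 7) = 91989916924632; 91989916924632 < 95367431640625? YES
  n = 338: C(338, 7) = 93935323022736; 93935323022736 < 95367431640625? YES
  n = 339: C(339, 7) = 95915887062372; 95915887062372 < 95367431640625? NO
  n = 340: C(340, 7) = 97932136940560; 97932136940560 < 95367431640625? NO
The largest n with C(n, 7) < 95367431640625 is n = 338 (where E[X] = 93935323022736/95367431640625 ≈ 0.98498). Hence R_5(7) > 338, i.e. R_5(7) ≥ 339.

Largest n = 338; hence R_5(7) > 338.


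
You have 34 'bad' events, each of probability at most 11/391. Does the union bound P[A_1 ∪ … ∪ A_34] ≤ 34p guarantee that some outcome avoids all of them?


Union bound: P[∪_{i=1}^{34} A_i] ≤ Σ_i P[A_i] ≤ 34·p = 34·(11/391) = 22/23.
Numerically: 22/23 ≈ 0.95652.
Is 22/23 < 1? YES.
Since P[∪ A_i] ≤ 22/23 < 1, the complement has P[∩ A_i^c] ≥ 1 − 22/23 = 1/23 > 0, so some outcome avoids every A_i.

34·p = 22/23 ≈ 0.95652; existence CERTIFIED by the union bound.


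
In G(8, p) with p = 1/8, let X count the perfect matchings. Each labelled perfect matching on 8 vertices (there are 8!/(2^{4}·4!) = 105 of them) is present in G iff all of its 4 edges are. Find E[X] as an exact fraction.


K_8 has 8!/(2^{4}·4!) = 105 labelled perfect matchings.
For each such perfect matching H, let X_H = 1 if all 4 edges of H are present in G. Then P[X_H = 1] = p^{4} = (1/8)^{4} = 1/4096.
By linearity of expectation: E[X] = Σ_H E[X_H] = 105 · p^{4} = 105 · 1/4096 = 105/4096.
Numerically: E[X] ≈ 0.02563.

E[X] = 105 · (1/8)^{4} = 105/4096 ≈ 0.02563.


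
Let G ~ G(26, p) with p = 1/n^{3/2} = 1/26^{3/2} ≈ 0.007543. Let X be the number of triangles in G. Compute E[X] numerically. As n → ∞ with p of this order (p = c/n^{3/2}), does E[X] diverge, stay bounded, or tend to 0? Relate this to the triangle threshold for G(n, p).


Number of potential triangles: C(26, 3) = 2600.
Each occurs with probability p³ ≈ (0.007543)³ ≈ 4.291607e-07.
By linearity: E[X] = C(26, 3)·p³ ≈ 2600 · 4.291607e-07 ≈ 0.0011.
Since α = 3/2 > 1, p = c/n^{3/2} = o(1/n) is below the triangle threshold p ~ 1/n. Asymptotically E[X] ~ (c³/6)·n^{3(1−α)} = (1³/6)·n^{-1.5} → 0, so by Markov's inequality G has no triangles w.h.p.

E[X] ≈ 0.0011; in regime p = Θ(1/n^{3/2}) E[X] tends to 0 (below the triangle threshold p ~ 1/n).


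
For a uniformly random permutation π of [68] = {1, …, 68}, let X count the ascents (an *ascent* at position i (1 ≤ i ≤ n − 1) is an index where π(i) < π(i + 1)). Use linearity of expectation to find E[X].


Write X = Σ X_I over i = 1, …, 67, with X_I the indicator of one ascent.
There are 67 indicators.
For each fixed i, the pair (π(i), π(i+1)) is a uniformly random ordered pair of distinct values from {1, …, 68}; by symmetry P[π(i) < π(i+1)] = 1/2.
By linearity: E[X] = 67 · (1/2) = (68 − 1) · (1/2) = 67/2 ≈ 33.50000.

E[X] = 67/2 = 33.50000.


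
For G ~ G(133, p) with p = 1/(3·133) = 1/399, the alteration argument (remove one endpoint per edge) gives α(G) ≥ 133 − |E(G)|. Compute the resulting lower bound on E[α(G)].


E[|E(G)|] = C(133, 2)·p = 8778 · (1/399) = 22.
E[α(G)] ≥ n − E[|E(G)|] = 133 − 22 = 111.
Numerically: ≈ 111.0000.
(This is only a lower bound; the true E[α(G)] may be larger.)

E[α(G)] ≥ 111 ≈ 111.0000.


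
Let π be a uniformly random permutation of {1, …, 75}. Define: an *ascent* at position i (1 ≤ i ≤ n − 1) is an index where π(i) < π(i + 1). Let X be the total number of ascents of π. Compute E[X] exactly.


Write X = Σ X_I over i = 1, …, 74, with X_I the indicator of one ascent.
There are 74 indicators.
For each fixed i, the pair (π(i), π(i+1)) is a uniformly random ordered pair of distinct values from {1, …, 75}; by symmetry P[π(i) < π(i+1)] = 1/2.
By linearity: E[X] = 74 · (1/2) = (75 − 1) · (1/2) = 37 ≈ 37.0000.

E[X] = 37 = 37.0000.


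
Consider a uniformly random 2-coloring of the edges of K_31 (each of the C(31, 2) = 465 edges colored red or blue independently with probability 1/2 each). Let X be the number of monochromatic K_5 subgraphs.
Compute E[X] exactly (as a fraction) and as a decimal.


Let X = Σ_S X_S over the C(31, 5) = 169911 subsets S of size 5, where X_S = 1 if the K_5 on S is monochromatic.
For a fixed S, the K_5 on S has C(5, 2) = 10 edges. P[all 10 edges red] = (1/2)^10, and likewise for blue, so P[monochromatic] = 2·(1/2)^10 = 2^{1 − 10} = 1/512.
By linearity of expectation: E[X] = C(31, 5) · 2^{1 − 10} = 169911 · 1/512 = 169911/512.
Numerically: E[X] ≈ 331.85742.

E[X] = C(31,5)·2^(1−C(5,2)) = 169911/512 ≈ 331.85742.


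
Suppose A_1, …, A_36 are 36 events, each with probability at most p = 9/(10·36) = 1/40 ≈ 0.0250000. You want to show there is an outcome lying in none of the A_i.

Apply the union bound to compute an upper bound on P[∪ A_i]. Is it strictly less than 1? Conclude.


Union bound: P[∪_{i=1}^{36} A_i] ≤ Σ_i P[A_i] ≤ 36·p = 36·(1/40) = 9/10.
Numerically: 9/10 ≈ 0.9000000.
Is 9/10 < 1? YES.
Since P[∪ A_i] ≤ 9/10 < 1, the complement has P[∩ A_i^c] ≥ 1 − 9/10 = 1/10 > 0, so some outcome avoids every A_i.

36·p = 9/10 ≈ 0.9000000; existence CERTIFIED by the union bound.


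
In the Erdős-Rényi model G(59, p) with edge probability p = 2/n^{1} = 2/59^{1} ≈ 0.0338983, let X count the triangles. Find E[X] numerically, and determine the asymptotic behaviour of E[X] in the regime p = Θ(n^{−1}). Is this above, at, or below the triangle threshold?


Number of potential triangles: C(59, 3) = 32509.
Each occurs with probability p³ ≈ (0.0338983)³ ≈ 3.89523759e-05.
By linearity: E[X] = C(59, 3)·p³ ≈ 32509 · 3.89523759e-05 ≈ 1.266303.
Here α = 1, so p = 2/n is exactly at the triangle threshold p ~ 1/n. Asymptotically E[X] → c³/6 = 2³/6 = 4/3 ≈ 1.333333, a bounded constant. In this regime the triangle count is asymptotically Poisson(c³/6).

E[X] ≈ 1.266303; in regime p = Θ(1/n^{1}) E[X] stays bounded (at the triangle threshold p ~ 1/n).


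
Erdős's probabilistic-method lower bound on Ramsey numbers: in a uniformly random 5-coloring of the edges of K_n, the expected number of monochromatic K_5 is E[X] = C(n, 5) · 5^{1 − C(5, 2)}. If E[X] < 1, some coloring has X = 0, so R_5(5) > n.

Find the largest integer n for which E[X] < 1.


We need C(n, 5) · 5^{1 − 10} < 1, i.e. C(n, 5) < 5^{10 − 1} = 1953125.
Check values of n near the boundary:
  n = 46: C(46, 5) = 1370754; 1370754 < 1953125? YES
  n = 47: C(47, 5) = 1533939; 1533939 < 1953125? YES
  n = 48: C(48, 5) = 1712304; 1712304 < 1953125? YES
  n = 49: C(49, 5) = 1906884; 1906884 < 1953125? YES
  n = 50: C(50, 5) = 2118760; 2118760 < 1953125? NO
  n = 51: C(51, 5) = 2349060; 2349060 < 1953125? NO
  n = 52: C(52, 5) = 2598960; 2598960 < 1953125? NO
The largest n with C(n, 5) < 1953125 is n = 49 (where E[X] = 1906884/1953125 ≈ 0.9763). Hence R_5(5) > 49, i.e. R_5(5) ≥ 50.

Largest n = 49; hence R_5(5) > 49.


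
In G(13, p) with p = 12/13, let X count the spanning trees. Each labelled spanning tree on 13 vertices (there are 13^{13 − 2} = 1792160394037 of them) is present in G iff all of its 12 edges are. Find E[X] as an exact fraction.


K_13 has 13^{13 − 2} = 1792160394037 labelled spanning trees.
For each such spanning tree H, let X_H = 1 if all 12 edges of H are present in G. Then P[X_H = 1] = p^{12} = (12/13)^{12} = 8916100448256/23298085122481.
Summing the indicators: E[X] = Σ_H E[X_H] = 1792160394037 · p^{12} = 1792160394037 · 8916100448256/23298085122481 = 8916100448256/13.
Numerically: E[X] ≈ 6.8585e+11.

E[X] = 1792160394037 · (12/13)^{12} = 8916100448256/13 ≈ 6.8585e+11.


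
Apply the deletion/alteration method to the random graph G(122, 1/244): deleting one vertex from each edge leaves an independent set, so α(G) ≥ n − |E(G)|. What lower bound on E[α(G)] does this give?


E[|E(G)|] = C(122, 2)·p = 7381 · (1/244) = 121/4.
E[α(G)] ≥ n − E[|E(G)|] = 122 − 121/4 = 367/4.
Numerically: ≈ 91.750.
(This is only a lower bound; the true E[α(G)] may be larger.)

E[α(G)] ≥ 367/4 ≈ 91.750.


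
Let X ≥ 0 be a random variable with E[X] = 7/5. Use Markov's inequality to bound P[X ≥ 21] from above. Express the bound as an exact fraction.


μ = E[X] = 7/5, a = 21.
Markov: P[X ≥ 21] ≤ μ/a = (7/5)/21 = 1/15.
Numerically: ≈ 0.0667.
(Since a = 21 > μ = 1.4000, the bound 1/15 is < 1 and informative.)

P[X ≥ 21] ≤ 1/15 ≈ 0.0667.


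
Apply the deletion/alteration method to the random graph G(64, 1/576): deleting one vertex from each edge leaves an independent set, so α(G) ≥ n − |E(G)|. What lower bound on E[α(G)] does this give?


E[|E(G)|] = C(64, 2)·p = 2016 · (1/576) = 7/2.
E[α(G)] ≥ n − E[|E(G)|] = 64 − 7/2 = 121/2.
Numerically: ≈ 60.50000.
(This is only a lower bound; the true E[α(G)] may be larger.)

E[α(G)] ≥ 121/2 ≈ 60.50000.


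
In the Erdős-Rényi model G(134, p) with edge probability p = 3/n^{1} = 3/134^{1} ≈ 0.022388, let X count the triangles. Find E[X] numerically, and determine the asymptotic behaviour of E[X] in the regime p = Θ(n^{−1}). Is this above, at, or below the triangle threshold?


Number of potential triangles: C(134, 3) = 392084.
Each occurs with probability p³ ≈ (0.022388)³ ≈ 1.1221460e-05.
By linearity: E[X] = C(134, 3)·p³ ≈ 392084 · 1.1221460e-05 ≈ 4.39975.
Here α = 1, so p = 3/n is exactly at the triangle threshold p ~ 1/n. Asymptotically E[X] → c³/6 = 3³/6 = 9/2 ≈ 4.50000, a bounded constant. In this regime the triangle count is asymptotically Poisson(c³/6).

E[X] ≈ 4.39975; in regime p = Θ(1/n^{1}) E[X] stays bounded (at the triangle threshold p ~ 1/n).


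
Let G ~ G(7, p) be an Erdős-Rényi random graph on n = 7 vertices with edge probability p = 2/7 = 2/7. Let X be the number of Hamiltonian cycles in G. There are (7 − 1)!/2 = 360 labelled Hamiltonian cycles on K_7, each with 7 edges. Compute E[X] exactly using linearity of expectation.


K_7 has (7 − 1)!/2 = 360 labelled Hamiltonian cycles.
For each such Hamiltonian cycle H, let X_H = 1 if all 7 edges of H are present in G. Then P[X_H = 1] = p^{7} = (2/7)^{7} = 128/823543.
By linearity of expectation: E[X] = Σ_H E[X_H] = 360 · p^{7} = 360 · 128/823543 = 46080/823543.
Numerically: E[X] ≈ 0.0559534.

E[X] = 360 · (2/7)^{7} = 46080/823543 ≈ 0.0559534.


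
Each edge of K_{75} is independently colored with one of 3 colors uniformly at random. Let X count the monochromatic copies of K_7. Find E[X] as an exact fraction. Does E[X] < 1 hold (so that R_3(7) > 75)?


E[X] = C(75, 7) · 3^{1 − 21} = 1984829850 · 3^{−20} = 1984829850/3486784401.
As a reduced fraction: E[X] = 220536650/387420489 ≈ 0.5692.
Is E[X] < 1? YES.
Since E[X] < 1, there exists a 3-coloring of K_{75} with no monochromatic K_7; hence R_3(7) > 75.

E[X] = 220536650/387420489 ≈ 0.5692; E[X] < 1, so R_3(7) > 75.


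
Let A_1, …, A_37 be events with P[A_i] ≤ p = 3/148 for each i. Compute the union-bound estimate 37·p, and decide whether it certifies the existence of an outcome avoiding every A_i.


Union bound: P[∪_{i=1}^{37} A_i] ≤ Σ_i P[A_i] ≤ 37·p = 37·(3/148) = 3/4.
Numerically: 3/4 ≈ 0.750000.
Is 3/4 < 1? YES.
Since P[∪ A_i] ≤ 3/4 < 1, the complement has P[∩ A_i^c] ≥ 1 − 3/4 = 1/4 > 0, so some outcome avoids every A_i.

37·p = 3/4 ≈ 0.750000; existence CERTIFIED by the union bound.


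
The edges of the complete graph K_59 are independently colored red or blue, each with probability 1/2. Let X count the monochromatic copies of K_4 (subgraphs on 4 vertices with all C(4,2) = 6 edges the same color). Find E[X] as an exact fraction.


Let X = Σ_S X_S over the C(59, 4) = 455126 subsets S of size 4, where X_S = 1 if the K_4 on S is monochromatic.
For a fixed S, the K_4 on S has C(4, 2) = 6 edges. P[all 6 edges red] = (1/2)^6, and likewise for blue, so P[monochromatic] = 2·(1/2)^6 = 2^{1 − 6} = 1/32.
By linearity: E[X] = C(59, 4) · 2^{1 − 6} = 455126 · 1/32 = 227563/16.
Numerically: E[X] ≈ 14222.6875.

E[X] = C(59,4)·2^(1−C(4,2)) = 227563/16 ≈ 14222.6875.


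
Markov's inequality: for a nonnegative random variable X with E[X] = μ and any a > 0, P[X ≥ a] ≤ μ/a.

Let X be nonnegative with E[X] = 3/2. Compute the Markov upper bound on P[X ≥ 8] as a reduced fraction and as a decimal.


μ = E[X] = 3/2, a = 8.
Markov: P[X ≥ 8] ≤ μ/a = (3/2)/8 = 3/16.
Numerically: ≈ 0.187500.
(Since a = 8 > μ = 1.500000, the bound 3/16 is < 1 and informative.)

P[X ≥ 8] ≤ 3/16 ≈ 0.187500.


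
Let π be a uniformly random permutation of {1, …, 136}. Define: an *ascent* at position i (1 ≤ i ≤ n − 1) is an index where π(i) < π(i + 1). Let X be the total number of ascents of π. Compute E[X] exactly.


Write X = Σ X_I over i = 1, …, 135, with X_I the indicator of one ascent.
There are 135 indicators.
For each fixed i, the pair (π(i), π(i+1)) is a uniformly random ordered pair of distinct values from {1, …, 136}; by symmetry P[π(i) < π(i+1)] = 1/2.
By linearity: E[X] = 135 · (1/2) = (136 − 1) · (1/2) = 135/2 ≈ 67.500.

E[X] = 135/2 = 67.500.


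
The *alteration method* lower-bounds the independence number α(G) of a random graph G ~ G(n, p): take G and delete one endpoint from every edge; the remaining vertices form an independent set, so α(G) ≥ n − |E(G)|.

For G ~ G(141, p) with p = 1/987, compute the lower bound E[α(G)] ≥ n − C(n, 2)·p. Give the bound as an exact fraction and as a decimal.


E[|E(G)|] = C(141, 2)·p = 9870 · (1/987) = 10.
E[α(G)] ≥ n − E[|E(G)|] = 141 − 10 = 131.
Numerically: ≈ 131.0000.
(This is only a lower bound; the true E[α(G)] may be larger.)

E[α(G)] ≥ 131 ≈ 131.0000.


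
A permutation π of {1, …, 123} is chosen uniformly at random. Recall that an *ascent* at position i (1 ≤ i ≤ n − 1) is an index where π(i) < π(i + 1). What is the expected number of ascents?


Write X = Σ X_I over i = 1, …, 122, with X_I the indicator of one ascent.
There are 122 indicators.
For each fixed i, the pair (π(i), π(i+1)) is a uniformly random ordered pair of distinct values from {1, …, 123}; by symmetry P[π(i) < π(i+1)] = 1/2.
By linearity: E[X] = 122 · (1/2) = (123 − 1) · (1/2) = 61 ≈ 61.00000.

E[X] = 61 = 61.00000.


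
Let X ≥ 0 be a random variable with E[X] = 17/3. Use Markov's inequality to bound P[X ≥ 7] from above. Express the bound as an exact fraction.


μ = E[X] = 17/3, a = 7.
Markov: P[X ≥ 7] ≤ μ/a = (17/3)/7 = 17/21.
Numerically: ≈ 0.809524.
(Since a = 7 > μ = 5.666667, the bound 17/21 is < 1 and informative.)

P[X ≥ 7] ≤ 17/21 ≈ 0.809524.


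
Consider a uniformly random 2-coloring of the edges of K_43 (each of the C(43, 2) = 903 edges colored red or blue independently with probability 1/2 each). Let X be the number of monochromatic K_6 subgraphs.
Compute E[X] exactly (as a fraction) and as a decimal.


Let X = Σ_S X_S over the C(43, 6) = 6096454 subsets S of size 6, where X_S = 1 if the K_6 on S is monochromatic.
For a fixed S, the K_6 on S has C(6, 2) = 15 edges. P[all 15 edges red] = (1/2)^15, and likewise for blue, so P[monochromatic] = 2·(1/2)^15 = 2^{1 − 15} = 1/16384.
Summing: E[X] = C(43, 6) · 2^{1 − 15} = 6096454 · 1/16384 = 3048227/8192.
Numerically: E[X] ≈ 372.098.

E[X] = C(43,6)·2^(1−C(6,2)) = 3048227/8192 ≈ 372.098.


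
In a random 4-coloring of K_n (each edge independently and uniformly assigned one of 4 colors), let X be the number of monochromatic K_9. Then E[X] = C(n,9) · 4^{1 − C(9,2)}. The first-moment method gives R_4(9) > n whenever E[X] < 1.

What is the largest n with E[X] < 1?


We need C(n, 9) · 4^{1 − 36} < 1, i.e. C(n, 9) < 4^{36 − 1} = 1180591620717411303424.
Check values of n near the boundary:
  n = 909: C(909, 9) = 1122169012923711463931; 1122169012923711463931 < 1180591620717411303424? YES
  n = 910: C(910, 9) = 1133378248346922788210; 1133378248346922788210 < 1180591620717411303424? YES
  n = 911: C(911, 9) = 1144686900492291197405; 1144686900492291197405 < 1180591620717411303424? YES
  n = 912: C(912, 9) = 1156095740032081475120; 1156095740032081475120 < 1180591620717411303424? YES
  n = 913: C(913, 9) = 1167605542753639808390; 1167605542753639808390 < 1180591620717411303424? YES
  n = 914: C(914, 9) = 1179217089587653905932; 1179217089587653905932 < 1180591620717411303424? YES
  n = 915: C(915, 9) = 1190931166636537885130; 1190931166636537885130 < 1180591620717411303424? NO
The largest n with C(n, 9) < 1180591620717411303424 is n = 914 (where E[X] = 294804272396913476483/295147905179352825856 ≈ 0.99884). Hence R_4(9) > 914, i.e. R_4(9) ≥ 915.

Largest n = 914; hence R_4(9) > 914.
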